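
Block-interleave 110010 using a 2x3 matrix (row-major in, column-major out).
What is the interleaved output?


Matrix:
  110
  010
Read columns: 101100

101100


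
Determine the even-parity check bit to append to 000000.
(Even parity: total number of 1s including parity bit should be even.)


Number of 1s in data: 0
Parity bit: 0

0


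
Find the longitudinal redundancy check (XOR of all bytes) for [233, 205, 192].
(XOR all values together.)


XOR chain: 233 ^ 205 ^ 192 = 228

228


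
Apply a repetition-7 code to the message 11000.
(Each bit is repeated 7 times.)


Each bit -> 7 copies

11111111111111000000000000000000000


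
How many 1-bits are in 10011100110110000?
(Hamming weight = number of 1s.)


Counting 1s in 10011100110110000

8


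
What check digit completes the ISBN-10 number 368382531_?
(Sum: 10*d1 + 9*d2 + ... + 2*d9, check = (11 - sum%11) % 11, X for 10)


Weighted sum: 258
258 mod 11 = 5

Check digit: 6


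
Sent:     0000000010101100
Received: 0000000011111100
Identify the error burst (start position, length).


XOR: 0000000001010000

Burst at position 9, length 3


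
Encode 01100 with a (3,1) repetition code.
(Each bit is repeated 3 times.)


Each bit -> 3 copies

000111111000000


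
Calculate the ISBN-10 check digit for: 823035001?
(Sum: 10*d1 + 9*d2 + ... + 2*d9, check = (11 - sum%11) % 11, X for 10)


Weighted sum: 167
167 mod 11 = 2

Check digit: 9


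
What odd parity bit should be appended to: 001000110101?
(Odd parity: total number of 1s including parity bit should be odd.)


Number of 1s in data: 5
Parity bit: 0

0


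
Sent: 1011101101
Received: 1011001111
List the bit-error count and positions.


XOR: 0000100010

2 error(s) at position(s): 4, 8


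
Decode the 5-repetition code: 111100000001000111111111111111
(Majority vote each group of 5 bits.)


Groups: 11110, 00000, 01000, 11111, 11111, 11111
Majority votes: 100111

100111


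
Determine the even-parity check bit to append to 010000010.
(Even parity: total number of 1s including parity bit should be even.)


Number of 1s in data: 2
Parity bit: 0

0


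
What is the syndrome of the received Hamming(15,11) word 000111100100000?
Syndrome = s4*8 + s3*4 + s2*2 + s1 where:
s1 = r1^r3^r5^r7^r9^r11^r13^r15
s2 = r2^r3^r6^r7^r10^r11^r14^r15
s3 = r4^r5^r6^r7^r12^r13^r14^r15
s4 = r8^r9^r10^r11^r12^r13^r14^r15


s1=0, s2=1, s3=0, s4=1

Syndrome = 10 (error at position 10)


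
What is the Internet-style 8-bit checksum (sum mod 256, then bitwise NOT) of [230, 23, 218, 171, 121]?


Sum = 763 mod 256 = 251
Complement = 4

4


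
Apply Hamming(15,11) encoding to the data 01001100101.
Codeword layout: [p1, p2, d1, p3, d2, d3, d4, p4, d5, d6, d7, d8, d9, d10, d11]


Parity bits: p1=0, p2=0, p3=1, p4=0

000110001100101


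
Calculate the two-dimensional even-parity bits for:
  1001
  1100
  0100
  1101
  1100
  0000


Row parities: 001100
Column parities: 0000

Row P: 001100, Col P: 0000, Corner: 0


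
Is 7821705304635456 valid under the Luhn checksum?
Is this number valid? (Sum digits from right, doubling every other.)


Luhn sum = 49
49 mod 10 = 9

Invalid (Luhn sum mod 10 = 9)


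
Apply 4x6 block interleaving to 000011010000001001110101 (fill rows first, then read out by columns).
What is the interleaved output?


Matrix:
  000011
  010000
  001001
  110101
Read columns: 000101010010000110001011

000101010010000110001011


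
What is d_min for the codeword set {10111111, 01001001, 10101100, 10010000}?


Comparing all pairs, minimum distance: 3
Can detect 2 errors, correct 1 errors

3


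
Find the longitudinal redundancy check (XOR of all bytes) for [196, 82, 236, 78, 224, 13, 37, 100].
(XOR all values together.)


XOR chain: 196 ^ 82 ^ 236 ^ 78 ^ 224 ^ 13 ^ 37 ^ 100 = 152

152


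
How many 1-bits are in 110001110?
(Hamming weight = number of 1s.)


Counting 1s in 110001110

5


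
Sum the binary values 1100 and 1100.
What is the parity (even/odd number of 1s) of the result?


1100 = 12
1100 = 12
Sum = 24 = 11000
1s count = 2

even parity (2 ones in 11000)


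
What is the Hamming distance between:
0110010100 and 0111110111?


XOR: 0001100011
Count of 1s: 4

4


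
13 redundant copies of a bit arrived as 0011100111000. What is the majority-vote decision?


Ones: 6 out of 13
Threshold: 7

0 (6/13 voted 1)


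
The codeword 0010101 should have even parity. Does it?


Number of 1s: 3

No, parity error (3 ones)


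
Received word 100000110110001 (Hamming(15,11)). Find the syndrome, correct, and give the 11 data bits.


Syndrome = 0: no error detected

Data: 00010110001 (no errors)


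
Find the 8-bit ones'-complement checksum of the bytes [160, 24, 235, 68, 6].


Sum = 493 mod 256 = 237
Complement = 18

18


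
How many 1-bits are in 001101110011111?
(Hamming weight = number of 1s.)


Counting 1s in 001101110011111

10


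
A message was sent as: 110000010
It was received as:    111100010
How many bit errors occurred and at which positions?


XOR: 001100000

2 error(s) at position(s): 2, 3


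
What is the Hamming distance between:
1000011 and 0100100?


XOR: 1100111
Count of 1s: 5

5


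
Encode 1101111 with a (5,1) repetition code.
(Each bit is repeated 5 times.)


Each bit -> 5 copies

11111111110000011111111111111111111


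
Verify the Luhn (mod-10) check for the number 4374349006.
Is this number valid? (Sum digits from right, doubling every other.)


Luhn sum = 45
45 mod 10 = 5

Invalid (Luhn sum mod 10 = 5)


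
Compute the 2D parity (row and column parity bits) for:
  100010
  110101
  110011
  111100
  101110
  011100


Row parities: 000001
Column parities: 101010

Row P: 000001, Col P: 101010, Corner: 1


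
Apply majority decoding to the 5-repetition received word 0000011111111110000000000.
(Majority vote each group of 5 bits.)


Groups: 00000, 11111, 11111, 00000, 00000
Majority votes: 01100

01100


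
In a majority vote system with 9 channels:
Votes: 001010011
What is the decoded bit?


Ones: 4 out of 9
Threshold: 5

0 (4/9 voted 1)


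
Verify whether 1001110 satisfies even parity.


Number of 1s: 4

Yes, parity is correct (4 ones)


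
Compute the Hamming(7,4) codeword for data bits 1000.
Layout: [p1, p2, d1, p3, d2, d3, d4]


Parity bits: p1=1, p2=1, p3=0

1110000


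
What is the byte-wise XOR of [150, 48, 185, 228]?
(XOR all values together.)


XOR chain: 150 ^ 48 ^ 185 ^ 228 = 251

251


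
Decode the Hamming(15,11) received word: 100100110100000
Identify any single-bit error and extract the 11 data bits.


Syndrome = 0: no error detected

Data: 00010100000 (no errors)


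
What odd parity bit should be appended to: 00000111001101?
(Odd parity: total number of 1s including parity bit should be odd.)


Number of 1s in data: 6
Parity bit: 1

1


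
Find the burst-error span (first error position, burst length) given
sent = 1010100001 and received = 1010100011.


XOR: 0000000010

Burst at position 8, length 1


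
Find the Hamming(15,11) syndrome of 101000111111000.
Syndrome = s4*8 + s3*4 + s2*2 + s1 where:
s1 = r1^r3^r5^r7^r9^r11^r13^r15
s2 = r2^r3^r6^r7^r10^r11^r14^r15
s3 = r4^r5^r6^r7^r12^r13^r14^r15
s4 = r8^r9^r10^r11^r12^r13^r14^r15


s1=1, s2=0, s3=0, s4=1

Syndrome = 9 (error at position 9)


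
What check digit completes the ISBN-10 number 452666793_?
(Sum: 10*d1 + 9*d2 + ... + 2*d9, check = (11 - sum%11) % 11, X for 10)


Weighted sum: 270
270 mod 11 = 6

Check digit: 5


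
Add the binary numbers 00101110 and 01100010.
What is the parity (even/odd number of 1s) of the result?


00101110 = 46
01100010 = 98
Sum = 144 = 10010000
1s count = 2

even parity (2 ones in 10010000)


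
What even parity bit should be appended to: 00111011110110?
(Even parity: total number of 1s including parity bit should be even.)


Number of 1s in data: 9
Parity bit: 1

1


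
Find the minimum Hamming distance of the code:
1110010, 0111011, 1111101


Comparing all pairs, minimum distance: 3
Can detect 2 errors, correct 1 errors

3


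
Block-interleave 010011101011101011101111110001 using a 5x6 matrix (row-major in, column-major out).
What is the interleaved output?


Matrix:
  010011
  101011
  101011
  101111
  110001
Read columns: 011111000101110000101111011111

011111000101110000101111011111


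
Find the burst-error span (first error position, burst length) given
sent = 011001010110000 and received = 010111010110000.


XOR: 001110000000000

Burst at position 2, length 3


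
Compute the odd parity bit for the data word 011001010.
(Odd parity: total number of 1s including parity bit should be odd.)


Number of 1s in data: 4
Parity bit: 1

1


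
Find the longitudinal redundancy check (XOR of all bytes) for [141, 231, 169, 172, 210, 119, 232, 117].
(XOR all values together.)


XOR chain: 141 ^ 231 ^ 169 ^ 172 ^ 210 ^ 119 ^ 232 ^ 117 = 87

87


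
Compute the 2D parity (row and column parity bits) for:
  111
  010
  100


Row parities: 111
Column parities: 001

Row P: 111, Col P: 001, Corner: 1


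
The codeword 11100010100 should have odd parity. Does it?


Number of 1s: 5

Yes, parity is correct (5 ones)


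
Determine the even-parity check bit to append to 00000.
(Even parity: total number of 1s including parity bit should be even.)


Number of 1s in data: 0
Parity bit: 0

0


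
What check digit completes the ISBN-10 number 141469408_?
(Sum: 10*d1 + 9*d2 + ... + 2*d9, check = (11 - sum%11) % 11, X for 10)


Weighted sum: 195
195 mod 11 = 8

Check digit: 3


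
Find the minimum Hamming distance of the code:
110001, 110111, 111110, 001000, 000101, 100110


Comparing all pairs, minimum distance: 2
Can detect 1 errors, correct 0 errors

2


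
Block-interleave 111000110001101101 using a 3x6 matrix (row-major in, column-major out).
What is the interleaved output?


Matrix:
  111000
  110001
  101101
Read columns: 111110101001000011

111110101001000011


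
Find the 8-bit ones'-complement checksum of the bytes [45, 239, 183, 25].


Sum = 492 mod 256 = 236
Complement = 19

19


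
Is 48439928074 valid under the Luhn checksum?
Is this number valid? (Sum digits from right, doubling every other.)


Luhn sum = 57
57 mod 10 = 7

Invalid (Luhn sum mod 10 = 7)


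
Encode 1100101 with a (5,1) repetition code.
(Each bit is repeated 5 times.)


Each bit -> 5 copies

11111111110000000000111110000011111


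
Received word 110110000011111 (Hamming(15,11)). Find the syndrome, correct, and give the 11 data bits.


Syndrome = 9: error at position 9

Data: 01001011111 (corrected bit 9)


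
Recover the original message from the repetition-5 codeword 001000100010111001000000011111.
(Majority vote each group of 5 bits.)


Groups: 00100, 01000, 10111, 00100, 00000, 11111
Majority votes: 001001

001001


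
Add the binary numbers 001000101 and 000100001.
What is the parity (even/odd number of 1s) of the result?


001000101 = 69
000100001 = 33
Sum = 102 = 1100110
1s count = 4

even parity (4 ones in 1100110)


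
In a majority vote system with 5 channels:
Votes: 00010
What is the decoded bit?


Ones: 1 out of 5
Threshold: 3

0 (1/5 voted 1)


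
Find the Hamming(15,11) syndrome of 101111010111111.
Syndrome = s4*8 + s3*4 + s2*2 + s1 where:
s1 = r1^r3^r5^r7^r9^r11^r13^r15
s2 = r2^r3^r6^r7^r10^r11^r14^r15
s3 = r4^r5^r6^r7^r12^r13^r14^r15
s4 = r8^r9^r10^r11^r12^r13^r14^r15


s1=0, s2=0, s3=1, s4=1

Syndrome = 12 (error at position 12)


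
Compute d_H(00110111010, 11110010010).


XOR: 11000101000
Count of 1s: 4

4


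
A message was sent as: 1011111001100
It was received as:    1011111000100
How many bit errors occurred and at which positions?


XOR: 0000000001000

1 error(s) at position(s): 9


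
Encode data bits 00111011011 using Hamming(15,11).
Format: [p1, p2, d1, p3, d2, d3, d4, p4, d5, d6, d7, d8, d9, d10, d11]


Parity bits: p1=0, p2=1, p3=1, p4=1

010101111011011


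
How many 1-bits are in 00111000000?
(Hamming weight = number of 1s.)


Counting 1s in 00111000000

3


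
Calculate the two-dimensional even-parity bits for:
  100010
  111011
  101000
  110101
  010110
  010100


Row parities: 010010
Column parities: 000110

Row P: 010010, Col P: 000110, Corner: 0


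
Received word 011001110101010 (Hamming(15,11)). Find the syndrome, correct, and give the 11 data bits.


Syndrome = 0: no error detected

Data: 10110101010 (no errors)


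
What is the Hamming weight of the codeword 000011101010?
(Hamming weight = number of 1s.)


Counting 1s in 000011101010

5


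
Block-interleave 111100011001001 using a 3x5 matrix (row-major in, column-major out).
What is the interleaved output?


Matrix:
  11110
  00110
  01001
Read columns: 100101110110001

100101110110001


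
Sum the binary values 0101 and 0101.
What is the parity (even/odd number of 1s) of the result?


0101 = 5
0101 = 5
Sum = 10 = 1010
1s count = 2

even parity (2 ones in 1010)


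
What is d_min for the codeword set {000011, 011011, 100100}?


Comparing all pairs, minimum distance: 2
Can detect 1 errors, correct 0 errors

2


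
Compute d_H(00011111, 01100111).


XOR: 01111000
Count of 1s: 4

4


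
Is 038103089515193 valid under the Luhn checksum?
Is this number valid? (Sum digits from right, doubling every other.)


Luhn sum = 54
54 mod 10 = 4

Invalid (Luhn sum mod 10 = 4)


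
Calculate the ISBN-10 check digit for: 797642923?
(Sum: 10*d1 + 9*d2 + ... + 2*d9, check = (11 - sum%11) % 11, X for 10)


Weighted sum: 331
331 mod 11 = 1

Check digit: X


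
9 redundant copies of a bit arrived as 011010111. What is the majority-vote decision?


Ones: 6 out of 9
Threshold: 5

1 (6/9 voted 1)


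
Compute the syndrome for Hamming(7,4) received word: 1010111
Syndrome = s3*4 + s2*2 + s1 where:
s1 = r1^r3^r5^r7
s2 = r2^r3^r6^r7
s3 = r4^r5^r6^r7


s1=0, s2=1, s3=1

Syndrome = 6 (error at position 6)


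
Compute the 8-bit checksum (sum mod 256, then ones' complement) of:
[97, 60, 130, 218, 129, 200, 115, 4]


Sum = 953 mod 256 = 185
Complement = 70

70


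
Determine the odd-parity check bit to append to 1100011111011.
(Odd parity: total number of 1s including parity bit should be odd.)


Number of 1s in data: 9
Parity bit: 0

0


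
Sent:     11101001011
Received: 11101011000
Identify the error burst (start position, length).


XOR: 00000010011

Burst at position 6, length 5


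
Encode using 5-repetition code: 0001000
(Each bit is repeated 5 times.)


Each bit -> 5 copies

00000000000000011111000000000000000


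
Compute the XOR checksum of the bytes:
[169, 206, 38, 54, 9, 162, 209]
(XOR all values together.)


XOR chain: 169 ^ 206 ^ 38 ^ 54 ^ 9 ^ 162 ^ 209 = 13

13


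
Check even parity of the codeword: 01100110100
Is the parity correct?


Number of 1s: 5

No, parity error (5 ones)


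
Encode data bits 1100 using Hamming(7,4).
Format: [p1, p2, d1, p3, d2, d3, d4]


Parity bits: p1=0, p2=1, p3=1

0111100


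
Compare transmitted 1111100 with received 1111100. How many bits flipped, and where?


XOR: 0000000

0 errors (received matches sent)


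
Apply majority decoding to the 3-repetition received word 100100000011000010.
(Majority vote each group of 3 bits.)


Groups: 100, 100, 000, 011, 000, 010
Majority votes: 000100

000100


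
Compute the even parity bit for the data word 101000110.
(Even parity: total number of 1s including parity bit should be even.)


Number of 1s in data: 4
Parity bit: 0

0


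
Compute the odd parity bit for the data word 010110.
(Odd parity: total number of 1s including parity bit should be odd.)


Number of 1s in data: 3
Parity bit: 0

0


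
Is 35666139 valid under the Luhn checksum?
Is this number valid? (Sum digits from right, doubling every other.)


Luhn sum = 39
39 mod 10 = 9

Invalid (Luhn sum mod 10 = 9)


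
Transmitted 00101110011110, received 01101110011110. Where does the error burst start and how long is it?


XOR: 01000000000000

Burst at position 1, length 1


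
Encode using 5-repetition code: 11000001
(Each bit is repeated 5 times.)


Each bit -> 5 copies

1111111111000000000000000000000000011111


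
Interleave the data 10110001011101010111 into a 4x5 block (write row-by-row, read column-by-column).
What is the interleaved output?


Matrix:
  10110
  00101
  11010
  10111
Read columns: 10110010110110110101

10110010110110110101


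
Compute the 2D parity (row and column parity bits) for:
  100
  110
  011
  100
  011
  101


Row parities: 100100
Column parities: 011

Row P: 100100, Col P: 011, Corner: 0


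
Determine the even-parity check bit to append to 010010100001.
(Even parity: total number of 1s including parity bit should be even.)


Number of 1s in data: 4
Parity bit: 0

0


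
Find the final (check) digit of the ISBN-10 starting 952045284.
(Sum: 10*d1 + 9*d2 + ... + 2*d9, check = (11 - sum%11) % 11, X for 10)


Weighted sum: 240
240 mod 11 = 9

Check digit: 2


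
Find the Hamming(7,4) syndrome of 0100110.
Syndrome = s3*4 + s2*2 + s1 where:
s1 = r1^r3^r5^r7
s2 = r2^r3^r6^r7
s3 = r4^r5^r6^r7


s1=1, s2=0, s3=0

Syndrome = 1 (error at position 1)


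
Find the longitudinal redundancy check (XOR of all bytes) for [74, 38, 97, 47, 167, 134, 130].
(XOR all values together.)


XOR chain: 74 ^ 38 ^ 97 ^ 47 ^ 167 ^ 134 ^ 130 = 129

129


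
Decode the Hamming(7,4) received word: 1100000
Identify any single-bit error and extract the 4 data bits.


Syndrome = 3: error at position 3

Data: 1000 (corrected bit 3)


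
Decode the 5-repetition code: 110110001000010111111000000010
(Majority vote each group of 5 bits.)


Groups: 11011, 00010, 00010, 11111, 10000, 00010
Majority votes: 100100

100100


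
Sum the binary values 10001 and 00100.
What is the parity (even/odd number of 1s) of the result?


10001 = 17
00100 = 4
Sum = 21 = 10101
1s count = 3

odd parity (3 ones in 10101)


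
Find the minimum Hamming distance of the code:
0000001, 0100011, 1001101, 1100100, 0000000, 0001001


Comparing all pairs, minimum distance: 1
Can detect 0 errors, correct 0 errors

1


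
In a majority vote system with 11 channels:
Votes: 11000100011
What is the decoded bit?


Ones: 5 out of 11
Threshold: 6

0 (5/11 voted 1)


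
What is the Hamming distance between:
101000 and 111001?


XOR: 010001
Count of 1s: 2

2


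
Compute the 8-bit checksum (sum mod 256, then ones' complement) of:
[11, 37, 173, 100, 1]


Sum = 322 mod 256 = 66
Complement = 189

189


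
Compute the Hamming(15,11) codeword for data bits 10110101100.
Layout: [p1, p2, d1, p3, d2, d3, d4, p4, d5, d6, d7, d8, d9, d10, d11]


Parity bits: p1=1, p2=0, p3=0, p4=1

101001110101100


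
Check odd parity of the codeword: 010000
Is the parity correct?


Number of 1s: 1

Yes, parity is correct (1 ones)


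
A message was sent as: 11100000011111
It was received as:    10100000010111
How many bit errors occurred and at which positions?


XOR: 01000000001000

2 error(s) at position(s): 1, 10


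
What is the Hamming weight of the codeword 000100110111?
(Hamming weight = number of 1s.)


Counting 1s in 000100110111

6


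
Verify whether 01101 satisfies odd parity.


Number of 1s: 3

Yes, parity is correct (3 ones)


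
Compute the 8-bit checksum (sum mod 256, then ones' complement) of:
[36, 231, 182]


Sum = 449 mod 256 = 193
Complement = 62

62


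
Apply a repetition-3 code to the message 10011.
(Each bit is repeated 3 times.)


Each bit -> 3 copies

111000000111111


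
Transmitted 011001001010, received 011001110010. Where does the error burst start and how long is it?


XOR: 000000111000

Burst at position 6, length 3


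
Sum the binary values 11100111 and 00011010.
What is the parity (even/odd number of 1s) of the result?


11100111 = 231
00011010 = 26
Sum = 257 = 100000001
1s count = 2

even parity (2 ones in 100000001)


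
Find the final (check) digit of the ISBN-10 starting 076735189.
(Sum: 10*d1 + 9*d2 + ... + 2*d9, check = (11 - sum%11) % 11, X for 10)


Weighted sum: 249
249 mod 11 = 7

Check digit: 4


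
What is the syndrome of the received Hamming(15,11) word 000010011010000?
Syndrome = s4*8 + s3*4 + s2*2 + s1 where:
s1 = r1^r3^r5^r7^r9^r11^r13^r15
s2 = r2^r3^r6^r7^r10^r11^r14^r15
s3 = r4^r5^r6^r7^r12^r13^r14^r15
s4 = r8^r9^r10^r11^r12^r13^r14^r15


s1=1, s2=1, s3=1, s4=1

Syndrome = 15 (error at position 15)


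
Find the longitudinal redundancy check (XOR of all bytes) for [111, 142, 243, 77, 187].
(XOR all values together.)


XOR chain: 111 ^ 142 ^ 243 ^ 77 ^ 187 = 228

228


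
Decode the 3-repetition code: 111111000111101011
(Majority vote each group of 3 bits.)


Groups: 111, 111, 000, 111, 101, 011
Majority votes: 110111

110111


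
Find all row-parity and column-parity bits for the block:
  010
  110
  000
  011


Row parities: 1000
Column parities: 111

Row P: 1000, Col P: 111, Corner: 1


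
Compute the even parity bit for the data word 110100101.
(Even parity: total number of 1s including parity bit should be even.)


Number of 1s in data: 5
Parity bit: 1

1


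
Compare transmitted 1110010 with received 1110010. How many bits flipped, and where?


XOR: 0000000

0 errors (received matches sent)


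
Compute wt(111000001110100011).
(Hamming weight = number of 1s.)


Counting 1s in 111000001110100011

9


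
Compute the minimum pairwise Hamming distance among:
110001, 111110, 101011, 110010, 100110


Comparing all pairs, minimum distance: 2
Can detect 1 errors, correct 0 errors

2


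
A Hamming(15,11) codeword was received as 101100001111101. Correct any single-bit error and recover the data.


Syndrome = 0: no error detected

Data: 10001111101 (no errors)


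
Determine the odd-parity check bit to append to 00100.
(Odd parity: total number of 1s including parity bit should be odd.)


Number of 1s in data: 1
Parity bit: 0

0


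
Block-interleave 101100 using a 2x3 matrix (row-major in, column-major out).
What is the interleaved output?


Matrix:
  101
  100
Read columns: 110010

110010


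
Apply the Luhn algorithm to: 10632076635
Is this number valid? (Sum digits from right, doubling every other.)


Luhn sum = 42
42 mod 10 = 2

Invalid (Luhn sum mod 10 = 2)


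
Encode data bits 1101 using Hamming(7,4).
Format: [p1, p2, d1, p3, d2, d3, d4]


Parity bits: p1=1, p2=0, p3=0

1010101


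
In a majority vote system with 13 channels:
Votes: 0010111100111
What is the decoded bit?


Ones: 8 out of 13
Threshold: 7

1 (8/13 voted 1)


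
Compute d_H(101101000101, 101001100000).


XOR: 000100100101
Count of 1s: 4

4


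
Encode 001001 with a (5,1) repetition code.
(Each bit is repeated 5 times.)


Each bit -> 5 copies

000000000011111000000000011111


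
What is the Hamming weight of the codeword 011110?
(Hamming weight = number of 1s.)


Counting 1s in 011110

4


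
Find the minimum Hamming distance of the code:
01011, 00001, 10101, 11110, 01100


Comparing all pairs, minimum distance: 2
Can detect 1 errors, correct 0 errors

2


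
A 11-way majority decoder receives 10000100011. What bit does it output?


Ones: 4 out of 11
Threshold: 6

0 (4/11 voted 1)


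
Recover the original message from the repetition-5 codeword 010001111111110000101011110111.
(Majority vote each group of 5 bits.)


Groups: 01000, 11111, 11110, 00010, 10111, 10111
Majority votes: 011011

011011


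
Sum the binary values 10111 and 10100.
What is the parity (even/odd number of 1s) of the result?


10111 = 23
10100 = 20
Sum = 43 = 101011
1s count = 4

even parity (4 ones in 101011)


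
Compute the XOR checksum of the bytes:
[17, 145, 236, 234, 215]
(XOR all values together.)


XOR chain: 17 ^ 145 ^ 236 ^ 234 ^ 215 = 81

81


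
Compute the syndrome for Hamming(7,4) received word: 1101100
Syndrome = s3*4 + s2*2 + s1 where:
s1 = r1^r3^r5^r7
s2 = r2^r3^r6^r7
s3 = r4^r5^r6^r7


s1=0, s2=1, s3=0

Syndrome = 2 (error at position 2)


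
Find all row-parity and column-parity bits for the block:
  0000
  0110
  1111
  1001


Row parities: 0000
Column parities: 0000

Row P: 0000, Col P: 0000, Corner: 0


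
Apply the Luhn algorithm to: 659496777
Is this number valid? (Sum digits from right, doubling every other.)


Luhn sum = 55
55 mod 10 = 5

Invalid (Luhn sum mod 10 = 5)


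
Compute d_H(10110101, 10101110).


XOR: 00011011
Count of 1s: 4

4


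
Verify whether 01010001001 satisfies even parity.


Number of 1s: 4

Yes, parity is correct (4 ones)


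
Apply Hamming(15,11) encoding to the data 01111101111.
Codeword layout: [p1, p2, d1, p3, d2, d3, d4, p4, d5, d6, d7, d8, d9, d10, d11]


Parity bits: p1=1, p2=1, p3=1, p4=0

110111101101111


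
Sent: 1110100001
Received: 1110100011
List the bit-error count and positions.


XOR: 0000000010

1 error(s) at position(s): 8


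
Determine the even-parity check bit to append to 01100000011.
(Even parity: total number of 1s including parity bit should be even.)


Number of 1s in data: 4
Parity bit: 0

0


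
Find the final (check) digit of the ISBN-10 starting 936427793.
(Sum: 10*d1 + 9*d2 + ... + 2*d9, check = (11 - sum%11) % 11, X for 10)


Weighted sum: 301
301 mod 11 = 4

Check digit: 7


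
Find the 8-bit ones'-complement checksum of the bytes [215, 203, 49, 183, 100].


Sum = 750 mod 256 = 238
Complement = 17

17


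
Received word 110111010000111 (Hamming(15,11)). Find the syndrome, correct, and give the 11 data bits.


Syndrome = 0: no error detected

Data: 01100000111 (no errors)


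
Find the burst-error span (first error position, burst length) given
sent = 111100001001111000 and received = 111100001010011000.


XOR: 000000000011100000

Burst at position 10, length 3


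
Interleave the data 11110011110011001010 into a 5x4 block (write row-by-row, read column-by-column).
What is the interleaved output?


Matrix:
  1111
  0011
  1100
  1100
  1010
Read columns: 10111101101100111000

10111101101100111000


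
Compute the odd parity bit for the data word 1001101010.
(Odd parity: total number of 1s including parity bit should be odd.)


Number of 1s in data: 5
Parity bit: 0

0


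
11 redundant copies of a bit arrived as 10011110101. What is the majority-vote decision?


Ones: 7 out of 11
Threshold: 6

1 (7/11 voted 1)


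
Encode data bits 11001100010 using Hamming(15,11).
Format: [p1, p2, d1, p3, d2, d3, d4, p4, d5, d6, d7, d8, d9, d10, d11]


Parity bits: p1=1, p2=1, p3=0, p4=1

111010011100010


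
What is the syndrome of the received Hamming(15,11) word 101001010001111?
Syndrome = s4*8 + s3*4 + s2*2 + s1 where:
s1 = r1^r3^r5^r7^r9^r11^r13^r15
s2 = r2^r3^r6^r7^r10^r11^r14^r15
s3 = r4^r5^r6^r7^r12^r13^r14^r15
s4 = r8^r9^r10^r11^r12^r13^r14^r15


s1=0, s2=0, s3=1, s4=1

Syndrome = 12 (error at position 12)


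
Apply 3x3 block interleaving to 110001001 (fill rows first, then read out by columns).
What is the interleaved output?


Matrix:
  110
  001
  001
Read columns: 100100011

100100011


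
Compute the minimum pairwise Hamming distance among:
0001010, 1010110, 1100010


Comparing all pairs, minimum distance: 3
Can detect 2 errors, correct 1 errors

3


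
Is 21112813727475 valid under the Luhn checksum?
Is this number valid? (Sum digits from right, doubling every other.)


Luhn sum = 51
51 mod 10 = 1

Invalid (Luhn sum mod 10 = 1)


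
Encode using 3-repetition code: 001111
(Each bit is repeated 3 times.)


Each bit -> 3 copies

000000111111111111


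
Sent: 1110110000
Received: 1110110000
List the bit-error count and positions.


XOR: 0000000000

0 errors (received matches sent)


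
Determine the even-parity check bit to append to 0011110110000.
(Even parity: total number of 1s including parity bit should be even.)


Number of 1s in data: 6
Parity bit: 0

0


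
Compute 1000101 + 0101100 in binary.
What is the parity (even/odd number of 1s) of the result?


1000101 = 69
0101100 = 44
Sum = 113 = 1110001
1s count = 4

even parity (4 ones in 1110001)


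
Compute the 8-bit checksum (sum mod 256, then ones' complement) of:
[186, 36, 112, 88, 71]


Sum = 493 mod 256 = 237
Complement = 18

18


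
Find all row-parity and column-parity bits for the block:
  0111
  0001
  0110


Row parities: 110
Column parities: 0000

Row P: 110, Col P: 0000, Corner: 0


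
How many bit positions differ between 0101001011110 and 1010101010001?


XOR: 1111100001111
Count of 1s: 9

9


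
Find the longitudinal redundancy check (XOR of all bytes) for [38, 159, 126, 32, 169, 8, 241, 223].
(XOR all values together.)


XOR chain: 38 ^ 159 ^ 126 ^ 32 ^ 169 ^ 8 ^ 241 ^ 223 = 104

104


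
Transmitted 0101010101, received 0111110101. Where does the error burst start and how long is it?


XOR: 0010100000

Burst at position 2, length 3


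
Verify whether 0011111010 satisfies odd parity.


Number of 1s: 6

No, parity error (6 ones)


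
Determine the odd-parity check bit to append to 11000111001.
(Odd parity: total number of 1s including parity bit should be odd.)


Number of 1s in data: 6
Parity bit: 1

1


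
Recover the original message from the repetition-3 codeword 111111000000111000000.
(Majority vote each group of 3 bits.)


Groups: 111, 111, 000, 000, 111, 000, 000
Majority votes: 1100100

1100100


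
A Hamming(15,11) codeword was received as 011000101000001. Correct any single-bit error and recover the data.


Syndrome = 0: no error detected

Data: 10011000001 (no errors)


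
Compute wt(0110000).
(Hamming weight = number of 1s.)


Counting 1s in 0110000

2


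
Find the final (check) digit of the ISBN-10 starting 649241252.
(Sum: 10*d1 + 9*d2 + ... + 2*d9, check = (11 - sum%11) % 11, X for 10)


Weighted sum: 238
238 mod 11 = 7

Check digit: 4


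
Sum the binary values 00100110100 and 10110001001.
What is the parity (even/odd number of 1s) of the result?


00100110100 = 308
10110001001 = 1417
Sum = 1725 = 11010111101
1s count = 8

even parity (8 ones in 11010111101)


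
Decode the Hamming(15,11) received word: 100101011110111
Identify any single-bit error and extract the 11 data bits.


Syndrome = 15: error at position 15

Data: 00101110110 (corrected bit 15)


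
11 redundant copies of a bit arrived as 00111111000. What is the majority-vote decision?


Ones: 6 out of 11
Threshold: 6

1 (6/11 voted 1)


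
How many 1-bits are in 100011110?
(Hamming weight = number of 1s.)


Counting 1s in 100011110

5


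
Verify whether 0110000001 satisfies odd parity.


Number of 1s: 3

Yes, parity is correct (3 ones)


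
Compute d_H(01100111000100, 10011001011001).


XOR: 11111110011101
Count of 1s: 11

11


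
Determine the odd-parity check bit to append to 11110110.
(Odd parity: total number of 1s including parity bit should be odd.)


Number of 1s in data: 6
Parity bit: 1

1


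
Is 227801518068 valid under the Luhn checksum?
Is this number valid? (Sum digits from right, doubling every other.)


Luhn sum = 40
40 mod 10 = 0

Valid (Luhn sum mod 10 = 0)


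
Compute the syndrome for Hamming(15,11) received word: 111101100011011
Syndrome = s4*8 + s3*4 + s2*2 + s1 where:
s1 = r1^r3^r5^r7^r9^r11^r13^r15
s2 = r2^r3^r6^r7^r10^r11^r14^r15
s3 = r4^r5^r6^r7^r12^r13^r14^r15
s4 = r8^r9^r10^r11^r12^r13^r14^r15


s1=1, s2=1, s3=0, s4=0

Syndrome = 3 (error at position 3)


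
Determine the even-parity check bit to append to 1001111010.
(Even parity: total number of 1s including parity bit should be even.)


Number of 1s in data: 6
Parity bit: 0

0


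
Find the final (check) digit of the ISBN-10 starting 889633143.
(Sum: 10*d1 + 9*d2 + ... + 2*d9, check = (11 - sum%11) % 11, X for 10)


Weighted sum: 321
321 mod 11 = 2

Check digit: 9


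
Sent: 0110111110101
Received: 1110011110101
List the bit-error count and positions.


XOR: 1000100000000

2 error(s) at position(s): 0, 4


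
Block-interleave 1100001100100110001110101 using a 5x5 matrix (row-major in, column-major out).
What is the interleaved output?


Matrix:
  11000
  01100
  10011
  00011
  10101
Read columns: 1010111000010010011000111

1010111000010010011000111


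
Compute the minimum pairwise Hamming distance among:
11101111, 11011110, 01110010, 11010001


Comparing all pairs, minimum distance: 3
Can detect 2 errors, correct 1 errors

3


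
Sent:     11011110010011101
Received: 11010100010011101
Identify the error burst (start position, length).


XOR: 00001010000000000

Burst at position 4, length 3


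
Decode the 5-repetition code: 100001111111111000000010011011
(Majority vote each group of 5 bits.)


Groups: 10000, 11111, 11111, 00000, 00100, 11011
Majority votes: 011001

011001


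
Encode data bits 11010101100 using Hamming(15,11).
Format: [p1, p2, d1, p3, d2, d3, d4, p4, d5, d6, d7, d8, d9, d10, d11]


Parity bits: p1=0, p2=1, p3=0, p4=1

011010110101100


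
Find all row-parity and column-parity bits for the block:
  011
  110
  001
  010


Row parities: 0011
Column parities: 110

Row P: 0011, Col P: 110, Corner: 0


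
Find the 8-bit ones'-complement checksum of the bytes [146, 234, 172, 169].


Sum = 721 mod 256 = 209
Complement = 46

46


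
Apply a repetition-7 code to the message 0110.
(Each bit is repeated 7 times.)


Each bit -> 7 copies

0000000111111111111110000000


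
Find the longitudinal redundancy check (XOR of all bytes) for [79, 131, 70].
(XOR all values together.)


XOR chain: 79 ^ 131 ^ 70 = 138

138


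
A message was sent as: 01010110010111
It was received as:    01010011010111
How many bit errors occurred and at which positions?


XOR: 00000101000000

2 error(s) at position(s): 5, 7


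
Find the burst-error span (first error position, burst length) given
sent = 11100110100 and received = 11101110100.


XOR: 00001000000

Burst at position 4, length 1


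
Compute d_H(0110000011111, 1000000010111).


XOR: 1110000001000
Count of 1s: 4

4


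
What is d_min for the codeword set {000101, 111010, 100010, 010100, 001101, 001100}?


Comparing all pairs, minimum distance: 1
Can detect 0 errors, correct 0 errors

1


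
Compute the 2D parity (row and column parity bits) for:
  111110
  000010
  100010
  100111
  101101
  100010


Row parities: 110000
Column parities: 110110

Row P: 110000, Col P: 110110, Corner: 0


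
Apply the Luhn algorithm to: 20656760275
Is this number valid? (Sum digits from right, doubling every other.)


Luhn sum = 38
38 mod 10 = 8

Invalid (Luhn sum mod 10 = 8)


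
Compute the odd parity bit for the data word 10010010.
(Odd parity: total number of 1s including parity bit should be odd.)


Number of 1s in data: 3
Parity bit: 0

0


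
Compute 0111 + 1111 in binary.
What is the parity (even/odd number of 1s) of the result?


0111 = 7
1111 = 15
Sum = 22 = 10110
1s count = 3

odd parity (3 ones in 10110)


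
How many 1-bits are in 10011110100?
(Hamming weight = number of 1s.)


Counting 1s in 10011110100

6


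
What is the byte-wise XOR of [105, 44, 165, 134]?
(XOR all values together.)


XOR chain: 105 ^ 44 ^ 165 ^ 134 = 102

102


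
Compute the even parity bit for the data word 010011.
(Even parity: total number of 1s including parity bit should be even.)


Number of 1s in data: 3
Parity bit: 1

1


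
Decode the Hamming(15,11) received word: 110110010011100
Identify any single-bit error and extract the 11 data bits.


Syndrome = 0: no error detected

Data: 01000011100 (no errors)


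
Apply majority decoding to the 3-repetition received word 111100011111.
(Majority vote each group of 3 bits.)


Groups: 111, 100, 011, 111
Majority votes: 1011

1011


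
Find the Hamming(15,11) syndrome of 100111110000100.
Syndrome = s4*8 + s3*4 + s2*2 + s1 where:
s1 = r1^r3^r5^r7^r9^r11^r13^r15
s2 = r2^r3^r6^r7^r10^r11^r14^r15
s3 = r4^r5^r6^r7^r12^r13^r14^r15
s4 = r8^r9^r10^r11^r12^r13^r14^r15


s1=0, s2=0, s3=1, s4=0

Syndrome = 4 (error at position 4)


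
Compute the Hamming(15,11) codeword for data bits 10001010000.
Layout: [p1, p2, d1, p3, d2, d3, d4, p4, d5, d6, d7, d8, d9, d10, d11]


Parity bits: p1=1, p2=0, p3=0, p4=0

101000001010000


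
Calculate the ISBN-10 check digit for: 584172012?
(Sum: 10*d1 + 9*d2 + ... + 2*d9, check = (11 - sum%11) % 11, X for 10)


Weighted sum: 220
220 mod 11 = 0

Check digit: 0


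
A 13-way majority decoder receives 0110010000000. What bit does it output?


Ones: 3 out of 13
Threshold: 7

0 (3/13 voted 1)


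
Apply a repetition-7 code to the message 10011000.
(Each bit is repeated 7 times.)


Each bit -> 7 copies

11111110000000000000011111111111111000000000000000000000


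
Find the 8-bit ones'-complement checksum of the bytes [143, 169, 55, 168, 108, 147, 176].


Sum = 966 mod 256 = 198
Complement = 57

57


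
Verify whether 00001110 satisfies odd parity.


Number of 1s: 3

Yes, parity is correct (3 ones)


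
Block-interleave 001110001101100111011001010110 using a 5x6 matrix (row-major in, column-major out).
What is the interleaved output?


Matrix:
  001110
  001101
  100111
  011001
  010110
Read columns: 001000001111010111011010101110

001000001111010111011010101110


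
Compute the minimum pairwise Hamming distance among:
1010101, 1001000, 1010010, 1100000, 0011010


Comparing all pairs, minimum distance: 2
Can detect 1 errors, correct 0 errors

2


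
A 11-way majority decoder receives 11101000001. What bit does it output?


Ones: 5 out of 11
Threshold: 6

0 (5/11 voted 1)


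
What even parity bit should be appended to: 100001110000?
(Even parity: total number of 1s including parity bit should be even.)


Number of 1s in data: 4
Parity bit: 0

0


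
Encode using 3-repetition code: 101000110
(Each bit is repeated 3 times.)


Each bit -> 3 copies

111000111000000000111111000


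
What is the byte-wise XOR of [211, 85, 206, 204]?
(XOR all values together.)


XOR chain: 211 ^ 85 ^ 206 ^ 204 = 132

132


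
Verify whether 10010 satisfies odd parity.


Number of 1s: 2

No, parity error (2 ones)


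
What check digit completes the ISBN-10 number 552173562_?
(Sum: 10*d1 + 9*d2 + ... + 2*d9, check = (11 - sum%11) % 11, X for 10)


Weighted sum: 217
217 mod 11 = 8

Check digit: 3


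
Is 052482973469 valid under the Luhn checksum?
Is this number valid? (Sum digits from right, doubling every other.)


Luhn sum = 60
60 mod 10 = 0

Valid (Luhn sum mod 10 = 0)


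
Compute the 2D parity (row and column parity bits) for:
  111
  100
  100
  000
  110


Row parities: 11100
Column parities: 001

Row P: 11100, Col P: 001, Corner: 1


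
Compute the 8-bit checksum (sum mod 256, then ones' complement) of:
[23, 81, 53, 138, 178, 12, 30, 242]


Sum = 757 mod 256 = 245
Complement = 10

10


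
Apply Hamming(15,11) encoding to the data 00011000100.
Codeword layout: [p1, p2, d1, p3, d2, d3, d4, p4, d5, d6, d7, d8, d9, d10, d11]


Parity bits: p1=1, p2=1, p3=0, p4=0

110000101000100


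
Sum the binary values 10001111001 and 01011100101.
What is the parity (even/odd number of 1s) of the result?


10001111001 = 1145
01011100101 = 741
Sum = 1886 = 11101011110
1s count = 8

even parity (8 ones in 11101011110)
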